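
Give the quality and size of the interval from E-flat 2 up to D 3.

major seventh

E to D spans seven letter names (E-F-G-A-B-C-D) — that makes it a seventh of some quality.
Eb2 to D3 is 11 semitones, matching the major seventh exactly, so the quality is major.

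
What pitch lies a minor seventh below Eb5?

The seventh takes the letter from E down to F.
A minor seventh spans 10 semitones, so from Eb5 the target pitch is F4.

F4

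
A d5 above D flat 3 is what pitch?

Counting five letter names up from D lands on A.
A diminished fifth spans 6 semitones, so from Db3 the target pitch is Abb3.

A double-flat 3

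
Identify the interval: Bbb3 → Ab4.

major seventh

B to A spans seven letter names (B-C-D-E-F-G-A): a seventh.
The major seventh spans 11 semitones, and Bbb3 to Ab4 is exactly 11 semitones — so this is a major seventh.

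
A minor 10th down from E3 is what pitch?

C#2

The tenth's letter: E down three letter names plus an octave → C.
A minor tenth spans 15 semitones, so from E3 the target pitch is C#2.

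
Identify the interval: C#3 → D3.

m2

C to D spans two letter names (C-D), so the interval is some kind of second.
A major second would be 2 semitones, but C#3 to D3 is 1 — one semitone narrower, making it a minor second.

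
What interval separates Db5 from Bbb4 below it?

Descending from Db5 to Bbb4 is the same interval as ascending Bbb4 to Db5.
B to D spans three letter names (B-C-D) — that makes it a third of some quality.
Bbb4 to Db5 is 4 semitones, matching the major third exactly, so the quality is major.

major third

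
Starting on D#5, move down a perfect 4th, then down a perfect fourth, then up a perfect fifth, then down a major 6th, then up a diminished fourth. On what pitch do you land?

G4

D#5 down a perfect fourth → A#4 (5 semitones).
A perfect fourth down from A#4 is E#4.
E#4 up a perfect fifth → B#4 (7 semitones).
Down a major sixth from B#4: D#4 (9 semitones down).
A diminished fourth up from D#4 is G4.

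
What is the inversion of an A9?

diminished 7th

First reduce the compound augmented ninth to its simple form, an augmented second.
Interval numbers invert to sum to nine: 2 + 7 = 9, so a second inverts to a seventh.
The quality also flips — augmented becomes diminished — giving a diminished seventh.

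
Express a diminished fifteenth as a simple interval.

Each octave removed subtracts seven from the number: 15 − 7 = 8.
Quality carries through unchanged, so the simple form is a diminished octave.

diminished octave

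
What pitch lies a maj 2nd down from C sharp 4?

B 3

Two letter names down from C: B.
A major second spans 2 semitones, so from C#4 the target pitch is B3.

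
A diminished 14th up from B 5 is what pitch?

A-flat 7

Counting seven letter names plus an octave up from B lands on A.
A diminished fourteenth spans 21 semitones, so from B5 the target pitch is Ab7.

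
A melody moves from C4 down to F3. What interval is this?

Descending from C4 to F3 is the same interval as ascending F3 to C4.
F to C spans five letter names (F-G-A-B-C) — that makes it a fifth of some quality.
The perfect fifth spans 7 semitones, and F3 to C4 is exactly 7 semitones — so this is a perfect fifth.

perfect 5th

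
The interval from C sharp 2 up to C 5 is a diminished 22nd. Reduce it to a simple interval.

Take out 2 octaves (14 from the number): 22 − 14 = 8.
So a diminished twenty-second is 2 octaves plus a diminished octave. The quality is unchanged.

d8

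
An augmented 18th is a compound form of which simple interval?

augmented fourth

Subtracting seven from the interval number removes an octave: 18 − 14 = 4.
Quality carries through unchanged, so the simple form is an augmented fourth.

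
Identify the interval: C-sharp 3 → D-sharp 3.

C to D spans two letter names (C-D) — that makes it a second of some quality.
The major second spans 2 semitones, and C#3 to D#3 is exactly 2 semitones — so this is a major second.

major 2nd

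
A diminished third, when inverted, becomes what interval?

Interval numbers invert to sum to nine: 3 + 6 = 9, so a third inverts to a sixth.
And diminished becomes augmented under inversion, so we get an augmented sixth.

augmented 6th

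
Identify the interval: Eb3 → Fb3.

E to F spans two letter names (E-F): a second.
A major second would be 2 semitones, but Eb3 to Fb3 is 1 — one semitone narrower, making it a minor second.

minor second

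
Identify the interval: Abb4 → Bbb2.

Descending from Abb4 to Bbb2 is the same interval as ascending Bbb2 to Abb4.
B to A spans seven letter names (B-C-D-E-F-G-A), plus an octave — that makes it a fourteenth of some quality.
At 22 semitones, Bbb2→Abb4 falls one short of a major fourteenth: minor.
(Equivalently, a compound minor seventh: a minor seventh plus an octave.)

minor fourteenth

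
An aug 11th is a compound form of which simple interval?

A4

Subtracting seven from the interval number removes an octave: 11 − 7 = 4.
Quality carries through unchanged, so the simple form is an augmented fourth.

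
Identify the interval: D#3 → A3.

D to A spans five letter names (D-E-F-G-A), so the interval is some kind of fifth.
A perfect fifth would be 7 semitones; D#3 to A3 is 6, one semitone narrower, so the interval is diminished.

diminished fifth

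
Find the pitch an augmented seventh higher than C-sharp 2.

B-double-sharp 2

The seventh takes the letter from C up to B.
Moving 12 semitones up from C#2 (the size of an augmented seventh) reaches B##2.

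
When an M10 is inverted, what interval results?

First reduce the compound major tenth to its simple form, a major third.
The rule of nine gives the new number: 9 − 3 = 6, so a third becomes a sixth.
Quality inverts too: major becomes minor. That makes the inversion a minor sixth.

m6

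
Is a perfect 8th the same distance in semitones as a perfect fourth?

No

A perfect octave is 12 semitones but a perfect fourth is 5 semitones — different sizes.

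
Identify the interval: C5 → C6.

C to C is the same letter name, plus an octave, so the interval is some kind of octave.
C5 to C6 is 12 semitones, matching the perfect octave exactly, so the quality is perfect.

perfect octave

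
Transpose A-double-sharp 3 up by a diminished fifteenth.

A-sharp 5

The letter stays A (same as the start), shifted two octaves up.
A diminished fifteenth is 23 semitones; 23 semitones up from A##3 gives A#5.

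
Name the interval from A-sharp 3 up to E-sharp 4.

perfect fifth

A to E spans five letter names (A-B-C-D-E): a fifth.
A#3 to E#4 is 7 semitones, matching the perfect fifth exactly, so the quality is perfect.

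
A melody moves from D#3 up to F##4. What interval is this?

D to F spans three letter names (D-E-F), plus an octave, so the interval is some kind of tenth.
D#3 to F##4 is 16 semitones, matching the major tenth exactly, so the quality is major.
(Equivalently, a compound major third: a major third plus an octave.)

major tenth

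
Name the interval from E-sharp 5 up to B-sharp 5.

E to B spans five letter names (E-F-G-A-B) — that makes it a fifth of some quality.
E#5 to B#5 is 7 semitones, matching the perfect fifth exactly, so the quality is perfect.

perfect fifth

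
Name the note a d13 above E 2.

C-flat 4

The thirteenth's letter: E up six letter names plus an octave → C.
A diminished thirteenth spans 19 semitones, so from E2 the target pitch is Cb4.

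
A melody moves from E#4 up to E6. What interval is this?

diminished fifteenth

E to E is the same letter name, plus 2 octaves: a fifteenth.
A perfect fifteenth would be 24 semitones; E#4 to E6 is 23, one semitone narrower, so the interval is diminished.
(Equivalently, a compound diminished octave: a diminished octave plus an octave.)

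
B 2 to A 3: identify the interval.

m7

B to A spans seven letter names (B-C-D-E-F-G-A), so the interval is some kind of seventh.
A major seventh would be 11 semitones, but B2 to A3 is 10 — one semitone narrower, making it a minor seventh.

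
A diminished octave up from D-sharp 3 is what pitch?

D 4

The letter stays D (same as the start), shifted an octave up.
Moving 11 semitones up from D#3 (the size of a diminished octave) reaches D4.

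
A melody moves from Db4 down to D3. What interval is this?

Descending from Db4 to D3 is the same interval as ascending D3 to Db4.
D to D is the same letter name, plus an octave: an octave.
A perfect octave would be 12 semitones; D3 to Db4 is 11, one semitone narrower, so the interval is diminished.

d8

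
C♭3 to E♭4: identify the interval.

M10

C to E spans three letter names (C-D-E), plus an octave: a tenth.
Counting semitones, Cb3→Eb4 is 16, which is the major tenth.
(Equivalently, a compound major third: a major third plus an octave.)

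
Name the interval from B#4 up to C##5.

B to C spans two letter names (B-C) — that makes it a second of some quality.
B#4 to C##5 is 2 semitones, matching the major second exactly, so the quality is major.

M2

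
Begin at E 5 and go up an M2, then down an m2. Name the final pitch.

A major second up from E5 is F#5.
A minor second down from F#5 is E#5.

E sharp 5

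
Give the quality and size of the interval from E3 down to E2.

perfect 8th

Descending from E3 to E2 is the same interval as ascending E2 to E3.
E to E is the same letter name, plus an octave — that makes it an octave of some quality.
The perfect octave spans 12 semitones, and E2 to E3 is exactly 12 semitones — so this is a perfect octave.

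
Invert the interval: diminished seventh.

Interval numbers invert to sum to nine: 7 + 2 = 9, so a seventh inverts to a second.
The quality also flips — diminished becomes augmented — giving an augmented second.

augmented second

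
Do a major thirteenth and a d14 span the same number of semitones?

A major thirteenth = 21 semitones = a diminished fourteenth; enharmonically equal.

Yes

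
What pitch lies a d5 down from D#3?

G##2

Counting five letter names down from D lands on G.
Moving 6 semitones down from D#3 (the size of a diminished fifth) reaches G##2.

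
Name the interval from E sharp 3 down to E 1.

augmented fifteenth

Descending from E#3 to E1 is the same interval as ascending E1 to E#3.
E to E is the same letter name, plus 2 octaves: a fifteenth.
E1 to E#3 spans 25 semitones — one semitone wider than the perfect fifteenth (24) — giving an augmented fifteenth.
(Equivalently, a compound augmented octave: an augmented octave plus an octave.)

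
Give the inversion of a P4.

Interval numbers invert to sum to nine: 4 + 5 = 9, so a fourth inverts to a fifth.
The quality also flips — perfect stays perfect — giving a perfect fifth.

P5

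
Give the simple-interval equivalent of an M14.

major 7th

Subtracting seven from the interval number removes an octave: 14 − 7 = 7.
That makes a major fourteenth a compound major seventh — an octave plus a major seventh.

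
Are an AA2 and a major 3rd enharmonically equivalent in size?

Both span 4 semitones: a doubly augmented second and a major third are the same chromatic distance.

Yes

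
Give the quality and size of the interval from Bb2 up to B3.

B to B is the same letter name, plus an octave — that makes it an octave of some quality.
A perfect octave would be 12 semitones; Bb2 to B3 is 13, one semitone wider, so the interval is augmented.

augmented octave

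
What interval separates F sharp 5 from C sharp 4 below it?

P11

Descending from F#5 to C#4 is the same interval as ascending C#4 to F#5.
C to F spans four letter names (C-D-E-F), plus an octave, so the interval is some kind of eleventh.
The perfect eleventh spans 17 semitones, and C#4 to F#5 is exactly 17 semitones — so this is a perfect eleventh.
(Equivalently, a compound perfect fourth: a perfect fourth plus an octave.)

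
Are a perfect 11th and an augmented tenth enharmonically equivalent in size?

Yes

Both span 17 semitones: a perfect eleventh and an augmented tenth are the same chromatic distance.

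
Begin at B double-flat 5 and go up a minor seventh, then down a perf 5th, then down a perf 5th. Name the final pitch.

G double-flat 5

Bbb5 up a minor seventh → Abb6 (10 semitones).
A perfect fifth down from Abb6 is Dbb6.
Down a perfect fifth from Dbb6: Gbb5 (7 semitones down).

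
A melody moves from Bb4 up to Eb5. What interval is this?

perfect 4th

B to E spans four letter names (B-C-D-E): a fourth.
Counting semitones, Bb4→Eb5 is 5, which is the perfect fourth.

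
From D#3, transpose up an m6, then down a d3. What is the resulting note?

G##3

A minor sixth up from D#3 is B3.
Down a diminished third from B3: G##3 (2 semitones down).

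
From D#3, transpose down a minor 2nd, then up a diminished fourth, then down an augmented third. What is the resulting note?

Db3

A minor second down from D#3 is C##3.
A diminished fourth up from C##3 is F#3.
F#3 down an augmented third → Db3 (5 semitones).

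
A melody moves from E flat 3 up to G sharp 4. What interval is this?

augmented tenth

E to G spans three letter names (E-F-G), plus an octave, so the interval is some kind of tenth.
The major tenth is 16 semitones; here we have 17, one semitone wider: augmented.
(Equivalently, a compound augmented third: an augmented third plus an octave.)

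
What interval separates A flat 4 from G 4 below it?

minor 2nd

Descending from Ab4 to G4 is the same interval as ascending G4 to Ab4.
G to A spans two letter names (G-A), so the interval is some kind of second.
G4 to Ab4 is 1 semitone, a half step short of the major second (2), so this is minor.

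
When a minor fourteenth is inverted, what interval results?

First reduce the compound minor fourteenth to its simple form, a minor seventh.
The rule of nine gives the new number: 9 − 7 = 2, so a seventh becomes a second.
The quality also flips — minor becomes major — giving a major second.

M2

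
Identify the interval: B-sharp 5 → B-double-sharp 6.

augmented 8th

B to B is the same letter name, plus an octave: an octave.
A perfect octave would be 12 semitones; B#5 to B##6 is 13, one semitone wider, so the interval is augmented.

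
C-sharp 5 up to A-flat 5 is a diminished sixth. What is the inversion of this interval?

A3

Interval numbers invert to sum to nine: 6 + 3 = 9, so a sixth inverts to a third.
Quality inverts too: diminished becomes augmented. That makes the inversion an augmented third.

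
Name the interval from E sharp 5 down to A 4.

Descending from E#5 to A4 is the same interval as ascending A4 to E#5.
A to E spans five letter names (A-B-C-D-E): a fifth.
A perfect fifth would be 7 semitones; A4 to E#5 is 8, one semitone wider, so the interval is augmented.

A5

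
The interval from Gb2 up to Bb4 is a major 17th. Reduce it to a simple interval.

major third

Take out 2 octaves (14 from the number): 17 − 14 = 3.
So a major seventeenth is 2 octaves plus a major third. The quality is unchanged.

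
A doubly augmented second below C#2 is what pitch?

Counting two letter names down from C lands on B.
A doubly augmented second spans 4 semitones, so from C#2 the target pitch is Bbb1.

Bbb1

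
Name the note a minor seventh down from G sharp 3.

A sharp 2

The seventh takes the letter from G down to A.
A minor seventh is 10 semitones; 10 semitones down from G#3 gives A#2.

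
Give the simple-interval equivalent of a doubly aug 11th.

AA4

Subtracting seven from the interval number removes an octave: 11 − 7 = 4.
Quality carries through unchanged, so the simple form is a doubly augmented fourth.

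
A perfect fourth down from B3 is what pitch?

The fourth takes the letter from B down to F.
A perfect fourth spans 5 semitones, so from B3 the target pitch is F#3.

F#3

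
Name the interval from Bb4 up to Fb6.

B to F spans five letter names (B-C-D-E-F), plus an octave, so the interval is some kind of twelfth.
The perfect twelfth is 19 semitones; here we have 18, one semitone narrower: diminished.
(Equivalently, a compound diminished fifth: a diminished fifth plus an octave.)

d12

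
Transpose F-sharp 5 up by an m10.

A 6

Three letters up from F (plus an octave) reaches A.
A minor tenth is 15 semitones; 15 semitones up from F#5 gives A6.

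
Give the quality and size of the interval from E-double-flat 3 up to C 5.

E to C spans six letter names (E-F-G-A-B-C), plus an octave: a thirteenth.
The major thirteenth is 21 semitones; here we have 22, one semitone wider: augmented.
(Equivalently, a compound augmented sixth: an augmented sixth plus an octave.)

A13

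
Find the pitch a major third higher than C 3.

Counting three letter names up from C lands on E.
Moving 4 semitones up from C3 (the size of a major third) reaches E3.

E 3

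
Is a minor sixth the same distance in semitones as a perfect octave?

A minor sixth is 8 semitones but a perfect octave is 12 semitones — different sizes.

No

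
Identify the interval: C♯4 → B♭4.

C to B spans seven letter names (C-D-E-F-G-A-B): a seventh.
The major seventh is 11 semitones; here we have 9, two semitones narrower: diminished.

diminished seventh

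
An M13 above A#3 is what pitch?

F##5

The thirteenth's letter: A up six letter names plus an octave → F.
Moving 21 semitones up from A#3 (the size of a major thirteenth) reaches F##5.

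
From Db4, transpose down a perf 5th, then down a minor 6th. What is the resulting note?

A perfect fifth down from Db4 is Gb3.
Down a minor sixth from Gb3: Bb2 (8 semitones down).

Bb2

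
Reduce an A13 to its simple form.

Subtracting seven from the interval number removes an octave: 13 − 7 = 6.
So an augmented thirteenth is an octave plus an augmented sixth. The quality is unchanged.

augmented 6th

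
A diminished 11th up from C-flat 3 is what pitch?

F-double-flat 4

Counting four letter names plus an octave up from C lands on F.
Moving 16 semitones up from Cb3 (the size of a diminished eleventh) reaches Fbb4.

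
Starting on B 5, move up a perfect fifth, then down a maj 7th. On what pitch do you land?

G 5

A perfect fifth up from B5 is F#6.
A major seventh down from F#6 is G5.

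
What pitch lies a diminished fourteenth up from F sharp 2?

The fourteenth's letter: F up seven letter names plus an octave → E.
A diminished fourteenth is 21 semitones; 21 semitones up from F#2 gives Eb4.

E flat 4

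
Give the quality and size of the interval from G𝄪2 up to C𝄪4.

G to C spans four letter names (G-A-B-C), plus an octave, so the interval is some kind of eleventh.
G##2 to C##4 is 17 semitones, matching the perfect eleventh exactly, so the quality is perfect.
(Equivalently, a compound perfect fourth: a perfect fourth plus an octave.)

P11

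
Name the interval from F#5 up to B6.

perfect eleventh

F to B spans four letter names (F-G-A-B), plus an octave, so the interval is some kind of eleventh.
Counting semitones, F#5→B6 is 17, which is the perfect eleventh.
(Equivalently, a compound perfect fourth: a perfect fourth plus an octave.)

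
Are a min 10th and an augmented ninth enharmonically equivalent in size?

A minor tenth spans 15 semitones, and an augmented ninth also spans 15 semitones — they're enharmonic.

Yes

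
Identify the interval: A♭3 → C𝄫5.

A to C spans three letter names (A-B-C), plus an octave: a tenth.
The major tenth is 16 semitones; here we have 14, two semitones narrower: diminished.
(Equivalently, a compound diminished third: a diminished third plus an octave.)

diminished tenth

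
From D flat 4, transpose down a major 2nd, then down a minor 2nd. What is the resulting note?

A major second down from Db4 is Cb4.
A minor second down from Cb4 is Bb3.

B flat 3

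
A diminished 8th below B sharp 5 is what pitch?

An octave keeps the letter name B, an octave down from B.
A diminished octave is 11 semitones; 11 semitones down from B#5 gives B##4.

B double-sharp 4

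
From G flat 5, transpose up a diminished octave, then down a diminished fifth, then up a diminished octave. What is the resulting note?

C double-flat 7

Gb5 up a diminished octave → Gbb6 (11 semitones).
A diminished fifth down from Gbb6 is Cb6.
Cb6 up a diminished octave → Cbb7 (11 semitones).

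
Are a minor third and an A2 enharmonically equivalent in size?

Yes

Both span 3 semitones: a minor third and an augmented second are the same chromatic distance.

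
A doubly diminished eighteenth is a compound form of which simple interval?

Take out 2 octaves (14 from the number): 18 − 14 = 4.
So a doubly diminished eighteenth is 2 octaves plus a doubly diminished fourth. The quality is unchanged.

doubly diminished 4th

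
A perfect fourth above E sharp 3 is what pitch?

Counting four letter names up from E lands on A.
A perfect fourth spans 5 semitones, so from E#3 the target pitch is A#3.

A sharp 3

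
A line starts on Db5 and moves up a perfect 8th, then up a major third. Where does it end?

Db5 up a perfect octave → Db6 (12 semitones).
A major third up from Db6 is F6.

F6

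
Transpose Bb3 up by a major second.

The second takes the letter from B up to C.
A major second is 2 semitones; 2 semitones up from Bb3 gives C4.

C4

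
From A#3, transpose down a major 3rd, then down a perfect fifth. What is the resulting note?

Down a major third from A#3: F#3 (4 semitones down).
A perfect fifth down from F#3 is B2.

B2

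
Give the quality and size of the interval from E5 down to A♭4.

augmented fifth

Descending from E5 to Ab4 is the same interval as ascending Ab4 to E5.
A to E spans five letter names (A-B-C-D-E): a fifth.
The perfect fifth is 7 semitones; here we have 8, one semitone wider: augmented.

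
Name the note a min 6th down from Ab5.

C5

The sixth takes the letter from A down to C.
A minor sixth spans 8 semitones, so from Ab5 the target pitch is C5.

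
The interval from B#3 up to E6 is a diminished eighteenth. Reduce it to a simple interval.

diminished 4th

Each octave removed subtracts seven from the number: 18 − 14 = 4.
Quality carries through unchanged, so the simple form is a diminished fourth.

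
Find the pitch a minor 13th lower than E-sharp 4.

Six letters down from E (plus an octave) reaches G.
A minor thirteenth spans 20 semitones, so from E#4 the target pitch is G##2.

G-double-sharp 2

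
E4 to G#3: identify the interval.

minor 6th

Descending from E4 to G#3 is the same interval as ascending G#3 to E4.
G to E spans six letter names (G-A-B-C-D-E): a sixth.
At 8 semitones, G#3→E4 falls one short of a major sixth: minor.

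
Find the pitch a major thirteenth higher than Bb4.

Six letters up from B (plus an octave) reaches G.
A major thirteenth spans 21 semitones, so from Bb4 the target pitch is G6.

G6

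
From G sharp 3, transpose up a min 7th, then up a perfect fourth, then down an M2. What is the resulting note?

A 4

Up a minor seventh from G#3: F#4 (10 semitones up).
A perfect fourth up from F#4 is B4.
Down a major second from B4: A4 (2 semitones down).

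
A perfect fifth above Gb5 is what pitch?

Counting five letter names up from G lands on D.
A perfect fifth is 7 semitones; 7 semitones up from Gb5 gives Db6.

Db6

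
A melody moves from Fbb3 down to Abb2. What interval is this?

minor 6th

Descending from Fbb3 to Abb2 is the same interval as ascending Abb2 to Fbb3.
A to F spans six letter names (A-B-C-D-E-F), so the interval is some kind of sixth.
At 8 semitones, Abb2→Fbb3 falls one short of a major sixth: minor.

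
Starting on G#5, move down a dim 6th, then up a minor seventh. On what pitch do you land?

A##5

Down a diminished sixth from G#5: B##4 (7 semitones down).
Up a minor seventh from B##4: A##5 (10 semitones up).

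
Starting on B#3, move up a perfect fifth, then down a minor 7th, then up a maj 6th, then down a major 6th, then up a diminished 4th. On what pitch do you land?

C#4

A perfect fifth up from B#3 is F##4.
Down a minor seventh from F##4: G##3 (10 semitones down).
Up a major sixth from G##3: E##4 (9 semitones up).
E##4 down a major sixth → G##3 (9 semitones).
A diminished fourth up from G##3 is C#4.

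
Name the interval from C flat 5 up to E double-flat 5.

C to E spans three letter names (C-D-E), so the interval is some kind of third.
Cb5 to Ebb5 is 3 semitones, a half step short of the major third (4), so this is minor.

minor third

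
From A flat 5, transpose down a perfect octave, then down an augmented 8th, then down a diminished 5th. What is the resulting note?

D flat 3

A perfect octave down from Ab5 is Ab4.
An augmented octave down from Ab4 is Abb3.
Abb3 down a diminished fifth → Db3 (6 semitones).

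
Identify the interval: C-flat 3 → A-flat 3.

major sixth

C to A spans six letter names (C-D-E-F-G-A), so the interval is some kind of sixth.
Cb3 to Ab3 is 9 semitones, matching the major sixth exactly, so the quality is major.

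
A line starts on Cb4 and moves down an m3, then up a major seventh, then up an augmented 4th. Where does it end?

Cb4 down a minor third → Ab3 (3 semitones).
A major seventh up from Ab3 is G4.
Up an augmented fourth from G4: C#5 (6 semitones up).

C#5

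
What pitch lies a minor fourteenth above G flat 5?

F flat 7

Counting seven letter names plus an octave up from G lands on F.
A minor fourteenth spans 22 semitones, so from Gb5 the target pitch is Fb7.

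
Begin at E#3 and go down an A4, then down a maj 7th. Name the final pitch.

C2

An augmented fourth down from E#3 is B2.
B2 down a major seventh → C2 (11 semitones).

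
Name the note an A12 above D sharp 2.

A double-sharp 3

The twelfth's letter: D up five letter names plus an octave → A.
An augmented twelfth spans 20 semitones, so from D#2 the target pitch is A##3.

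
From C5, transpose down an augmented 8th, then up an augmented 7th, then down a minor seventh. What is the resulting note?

C5 down an augmented octave → Cb4 (13 semitones).
An augmented seventh up from Cb4 is B4.
Down a minor seventh from B4: C#4 (10 semitones down).

C#4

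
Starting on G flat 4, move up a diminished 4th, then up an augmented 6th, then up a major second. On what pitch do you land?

Up a diminished fourth from Gb4: Cbb5 (4 semitones up).
Cbb5 up an augmented sixth → Ab5 (10 semitones).
Up a major second from Ab5: Bb5 (2 semitones up).

B flat 5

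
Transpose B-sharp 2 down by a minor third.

The third takes the letter from B down to G.
A minor third spans 3 semitones, so from B#2 the target pitch is G##2.

G-double-sharp 2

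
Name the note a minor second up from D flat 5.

The second takes the letter from D up to E.
A minor second spans 1 semitone, so from Db5 the target pitch is Ebb5.

E double-flat 5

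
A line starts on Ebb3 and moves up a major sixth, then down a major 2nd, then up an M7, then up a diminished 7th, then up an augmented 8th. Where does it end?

Gb6

Up a major sixth from Ebb3: Cb4 (9 semitones up).
A major second down from Cb4 is Bbb3.
Up a major seventh from Bbb3: Ab4 (11 semitones up).
Up a diminished seventh from Ab4: Gbb5 (9 semitones up).
Gbb5 up an augmented octave → Gb6 (13 semitones).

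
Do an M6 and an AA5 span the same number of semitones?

Yes

Both span 9 semitones: a major sixth and a doubly augmented fifth are the same chromatic distance.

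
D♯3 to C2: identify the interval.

Descending from D#3 to C2 is the same interval as ascending C2 to D#3.
C to D spans two letter names (C-D), plus an octave, so the interval is some kind of ninth.
C2 to D#3 spans 15 semitones — one semitone wider than the major ninth (14) — giving an augmented ninth.
(Equivalently, a compound augmented second: an augmented second plus an octave.)

A9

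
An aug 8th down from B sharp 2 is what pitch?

An octave keeps the letter name B, an octave down from B.
An augmented octave is 13 semitones; 13 semitones down from B#2 gives B1.

B 1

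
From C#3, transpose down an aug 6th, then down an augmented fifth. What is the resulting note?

Abb1

An augmented sixth down from C#3 is Eb2.
An augmented fifth down from Eb2 is Abb1.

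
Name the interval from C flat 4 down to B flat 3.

minor second

Descending from Cb4 to Bb3 is the same interval as ascending Bb3 to Cb4.
B to C spans two letter names (B-C), so the interval is some kind of second.
Bb3 to Cb4 is 1 semitone, a half step short of the major second (2), so this is minor.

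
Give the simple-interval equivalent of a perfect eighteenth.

Take out 2 octaves (14 from the number): 18 − 14 = 4.
So a perfect eighteenth is 2 octaves plus a perfect fourth. The quality is unchanged.

perfect fourth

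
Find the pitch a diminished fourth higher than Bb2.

The fourth takes the letter from B up to E.
A diminished fourth spans 4 semitones, so from Bb2 the target pitch is Ebb3.

Ebb3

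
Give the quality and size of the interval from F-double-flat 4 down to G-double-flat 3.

Descending from Fbb4 to Gbb3 is the same interval as ascending Gbb3 to Fbb4.
G to F spans seven letter names (G-A-B-C-D-E-F) — that makes it a seventh of some quality.
Gbb3 to Fbb4 is 10 semitones, a half step short of the major seventh (11), so this is minor.

m7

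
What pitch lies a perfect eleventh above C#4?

Counting four letter names plus an octave up from C lands on F.
A perfect eleventh is 17 semitones; 17 semitones up from C#4 gives F#5.

F#5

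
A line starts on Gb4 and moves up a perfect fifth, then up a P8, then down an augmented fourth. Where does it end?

Abb5

A perfect fifth up from Gb4 is Db5.
Db5 up a perfect octave → Db6 (12 semitones).
Down an augmented fourth from Db6: Abb5 (6 semitones down).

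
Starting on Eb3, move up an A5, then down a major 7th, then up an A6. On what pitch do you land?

A#3

Up an augmented fifth from Eb3: B3 (8 semitones up).
B3 down a major seventh → C3 (11 semitones).
Up an augmented sixth from C3: A#3 (10 semitones up).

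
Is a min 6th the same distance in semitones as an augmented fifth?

A minor sixth = 8 semitones = an augmented fifth; enharmonically equal.

Yes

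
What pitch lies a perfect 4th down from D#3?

A#2

Four letter names down from D: A.
Moving 5 semitones down from D#3 (the size of a perfect fourth) reaches A#2.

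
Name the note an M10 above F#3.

A#4

The tenth's letter: F up three letter names plus an octave → A.
A major tenth spans 16 semitones, so from F#3 the target pitch is A#4.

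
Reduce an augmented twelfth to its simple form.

Subtracting seven from the interval number removes an octave: 12 − 7 = 5.
Quality carries through unchanged, so the simple form is an augmented fifth.

augmented fifth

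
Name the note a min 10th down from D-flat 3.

The tenth's letter: D down three letter names plus an octave → B.
A minor tenth is 15 semitones; 15 semitones down from Db3 gives Bb1.

B-flat 1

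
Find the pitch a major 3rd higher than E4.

Three letter names up from E: G.
A major third is 4 semitones; 4 semitones up from E4 gives G#4.

G#4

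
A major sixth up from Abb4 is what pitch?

Fb5

Counting six letter names up from A lands on F.
A major sixth is 9 semitones; 9 semitones up from Abb4 gives Fb5.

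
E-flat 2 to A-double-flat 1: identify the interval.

Descending from Eb2 to Abb1 is the same interval as ascending Abb1 to Eb2.
A to E spans five letter names (A-B-C-D-E): a fifth.
The perfect fifth is 7 semitones; here we have 8, one semitone wider: augmented.

A5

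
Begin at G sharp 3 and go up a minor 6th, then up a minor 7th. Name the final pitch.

D 5

G#3 up a minor sixth → E4 (8 semitones).
A minor seventh up from E4 is D5.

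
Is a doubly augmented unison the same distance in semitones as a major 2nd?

Both span 2 semitones: a doubly augmented unison and a major second are the same chromatic distance.

Yes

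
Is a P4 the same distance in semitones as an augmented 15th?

A perfect fourth spans 5 semitones; an augmented fifteenth spans 25 semitones. They differ by 20.

No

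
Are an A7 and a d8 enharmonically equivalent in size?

An augmented seventh is 12 semitones but a diminished octave is 11 semitones — different sizes.

No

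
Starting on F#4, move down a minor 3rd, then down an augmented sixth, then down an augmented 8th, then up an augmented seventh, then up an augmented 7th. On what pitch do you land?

D##4

F#4 down a minor third → D#4 (3 semitones).
An augmented sixth down from D#4 is F3.
An augmented octave down from F3 is Fb2.
Fb2 up an augmented seventh → E3 (12 semitones).
E3 up an augmented seventh → D##4 (12 semitones).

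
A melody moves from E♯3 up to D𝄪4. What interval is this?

E to D spans seven letter names (E-F-G-A-B-C-D): a seventh.
E#3 to D##4 is 11 semitones, matching the major seventh exactly, so the quality is major.

major seventh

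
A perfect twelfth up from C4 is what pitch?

Five letters up from C (plus an octave) reaches G.
Moving 19 semitones up from C4 (the size of a perfect twelfth) reaches G5.

G5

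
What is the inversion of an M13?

m3

First reduce the compound major thirteenth to its simple form, a major sixth.
Inverted interval numbers add to nine, so a sixth pairs with a third (6 + 3 = 9).
Quality inverts too: major becomes minor. That makes the inversion a minor third.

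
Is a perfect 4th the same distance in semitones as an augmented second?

5 semitones (perfect fourth) vs 3 semitones (augmented second): not equal.

No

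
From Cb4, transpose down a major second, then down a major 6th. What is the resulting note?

Dbb3

Cb4 down a major second → Bbb3 (2 semitones).
Bbb3 down a major sixth → Dbb3 (9 semitones).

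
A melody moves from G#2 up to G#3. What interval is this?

P8

G to G is the same letter name, plus an octave, so the interval is some kind of octave.
G#2 to G#3 is 12 semitones, matching the perfect octave exactly, so the quality is perfect.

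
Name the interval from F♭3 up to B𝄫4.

perfect eleventh

F to B spans four letter names (F-G-A-B), plus an octave, so the interval is some kind of eleventh.
Counting semitones, Fb3→Bbb4 is 17, which is the perfect eleventh.
(Equivalently, a compound perfect fourth: a perfect fourth plus an octave.)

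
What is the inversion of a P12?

First reduce the compound perfect twelfth to its simple form, a perfect fifth.
The rule of nine gives the new number: 9 − 5 = 4, so a fifth becomes a fourth.
Quality inverts too: perfect stays perfect. That makes the inversion a perfect fourth.

P4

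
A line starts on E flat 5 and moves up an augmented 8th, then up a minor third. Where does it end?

G 6

Up an augmented octave from Eb5: E6 (13 semitones up).
Up a minor third from E6: G6 (3 semitones up).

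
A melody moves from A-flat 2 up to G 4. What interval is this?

A to G spans seven letter names (A-B-C-D-E-F-G), plus an octave — that makes it a fourteenth of some quality.
Counting semitones, Ab2→G4 is 23, which is the major fourteenth.
(Equivalently, a compound major seventh: a major seventh plus an octave.)

major fourteenth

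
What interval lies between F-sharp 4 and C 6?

d12

F to C spans five letter names (F-G-A-B-C), plus an octave — that makes it a twelfth of some quality.
A perfect twelfth would be 19 semitones; F#4 to C6 is 18, one semitone narrower, so the interval is diminished.
(Equivalently, a compound diminished fifth: a diminished fifth plus an octave.)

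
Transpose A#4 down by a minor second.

The second takes the letter from A down to G.
A minor second spans 1 semitone, so from A#4 the target pitch is G##4.

G##4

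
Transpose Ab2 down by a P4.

Eb2

Four letter names down from A: E.
Moving 5 semitones down from Ab2 (the size of a perfect fourth) reaches Eb2.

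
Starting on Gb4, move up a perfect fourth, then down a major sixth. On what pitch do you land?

Gb4 up a perfect fourth → Cb5 (5 semitones).
A major sixth down from Cb5 is Ebb4.

Ebb4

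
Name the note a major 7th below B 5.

The seventh takes the letter from B down to C.
Moving 11 semitones down from B5 (the size of a major seventh) reaches C5.

C 5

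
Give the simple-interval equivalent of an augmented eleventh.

Each octave removed subtracts seven from the number: 11 − 7 = 4.
Quality carries through unchanged, so the simple form is an augmented fourth.

augmented fourth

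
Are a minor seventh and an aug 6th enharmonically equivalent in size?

Both span 10 semitones: a minor seventh and an augmented sixth are the same chromatic distance.

Yes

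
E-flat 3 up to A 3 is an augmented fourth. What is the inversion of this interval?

Interval numbers invert to sum to nine: 4 + 5 = 9, so a fourth inverts to a fifth.
And augmented becomes diminished under inversion, so we get a diminished fifth.

diminished 5th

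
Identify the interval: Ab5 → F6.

major sixth

A to F spans six letter names (A-B-C-D-E-F): a sixth.
Counting semitones, Ab5→F6 is 9, which is the major sixth.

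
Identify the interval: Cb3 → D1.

diminished 14th

Descending from Cb3 to D1 is the same interval as ascending D1 to Cb3.
D to C spans seven letter names (D-E-F-G-A-B-C), plus an octave: a fourteenth.
The major fourteenth is 23 semitones; here we have 21, two semitones narrower: diminished.
(Equivalently, a compound diminished seventh: a diminished seventh plus an octave.)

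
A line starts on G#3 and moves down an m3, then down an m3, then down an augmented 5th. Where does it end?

A minor third down from G#3 is E#3.
A minor third down from E#3 is C##3.
Down an augmented fifth from C##3: F#2 (8 semitones down).

F#2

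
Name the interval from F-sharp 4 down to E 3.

Descending from F#4 to E3 is the same interval as ascending E3 to F#4.
E to F spans two letter names (E-F), plus an octave — that makes it a ninth of some quality.
E3 to F#4 is 14 semitones, matching the major ninth exactly, so the quality is major.
(Equivalently, a compound major second: a major second plus an octave.)

major ninth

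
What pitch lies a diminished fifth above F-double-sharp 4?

The fifth takes the letter from F up to C.
A diminished fifth spans 6 semitones, so from F##4 the target pitch is C#5.

C-sharp 5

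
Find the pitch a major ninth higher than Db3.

Eb4

The ninth's letter: D up two letter names plus an octave → E.
A major ninth is 14 semitones; 14 semitones up from Db3 gives Eb4.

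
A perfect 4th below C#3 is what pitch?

Four letter names down from C: G.
Moving 5 semitones down from C#3 (the size of a perfect fourth) reaches G#2.

G#2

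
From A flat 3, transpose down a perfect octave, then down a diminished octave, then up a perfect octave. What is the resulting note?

A 2

A perfect octave down from Ab3 is Ab2.
A diminished octave down from Ab2 is A1.
A perfect octave up from A1 is A2.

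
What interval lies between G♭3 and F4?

major 7th

G to F spans seven letter names (G-A-B-C-D-E-F), so the interval is some kind of seventh.
Gb3 to F4 is 11 semitones, matching the major seventh exactly, so the quality is major.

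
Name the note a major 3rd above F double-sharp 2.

Three letter names up from F: A.
A major third spans 4 semitones, so from F##2 the target pitch is A##2.

A double-sharp 2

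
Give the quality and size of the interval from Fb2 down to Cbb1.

Descending from Fb2 to Cbb1 is the same interval as ascending Cbb1 to Fb2.
C to F spans four letter names (C-D-E-F), plus an octave: an eleventh.
The perfect eleventh is 17 semitones; here we have 18, one semitone wider: augmented.
(Equivalently, a compound augmented fourth: an augmented fourth plus an octave.)

augmented eleventh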